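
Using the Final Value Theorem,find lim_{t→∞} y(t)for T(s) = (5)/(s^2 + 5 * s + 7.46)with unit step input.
FVT: lim_{t→∞} y(t) = lim_{s→0} s*Y(s) where Y(s) = T(s)/s.
= lim_{s→0} T(s) = T(0) = num(0)/den(0) = 5/7.46 = 0.6702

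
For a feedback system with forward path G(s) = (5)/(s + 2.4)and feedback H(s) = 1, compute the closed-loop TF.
Closed-loop T = G/(1+GH).
Numerator: G_num * H_den = 5.
Denominator: G_den * H_den + G_num * H_num = (s + 2.4) + (5) = s + 7.4.
T(s) = (5)/(s + 7.4)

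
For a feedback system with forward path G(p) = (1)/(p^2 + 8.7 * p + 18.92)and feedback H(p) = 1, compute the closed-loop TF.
Closed-loop T = G/(1+GH).
Numerator: G_num * H_den = 1.
Denominator: G_den * H_den + G_num * H_num = (p^2 + 8.7*p + 18.92) + (1) = p^2 + 8.7*p + 19.92.
T(p) = (1)/(p^2 + 8.7*p + 19.92)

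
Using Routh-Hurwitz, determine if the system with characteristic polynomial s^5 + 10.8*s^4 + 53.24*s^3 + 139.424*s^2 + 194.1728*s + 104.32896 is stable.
Routh array:
s^5: [1, 53.24, 194.1728]; s^4: [10.8, 139.424, 104.32896]; s^3: [40.3304, 184.513]; s^2: [90.0137, 104.32896]; s^1: [137.768]; s^0: [104.32896]
First column: [1, 10.8, 40.3304, 90.0137, 137.768, 104.32896]. Sign changes = 0.
Yes, stable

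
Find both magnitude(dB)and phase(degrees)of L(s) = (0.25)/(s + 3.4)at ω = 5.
Substitute s = j*5: L(j5) = 0.0232495 - 0.0341904j.
|L| = 20*log₁₀(sqrt(Re²+Im²)) = -27.67 dB.
∠L = atan2(Im, Re) = -55.78°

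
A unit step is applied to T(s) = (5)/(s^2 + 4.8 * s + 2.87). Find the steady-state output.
FVT: lim_{t→∞} y(t) = lim_{s→0} s*Y(s) where Y(s) = T(s)/s.
= lim_{s→0} T(s) = T(0) = num(0)/den(0) = 5/2.87 = 1.742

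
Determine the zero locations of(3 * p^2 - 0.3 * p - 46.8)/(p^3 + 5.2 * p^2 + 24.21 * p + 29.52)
Set numerator = 0: 3*p^2 - 0.3*p - 46.8 = 3*(p + 3.9)(p - 4) = 0 → Zeros: -3.9, 4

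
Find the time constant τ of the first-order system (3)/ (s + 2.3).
First-order system: τ = -1/pole. Pole = -2.3. τ = -1/(-2.3) = 0.4348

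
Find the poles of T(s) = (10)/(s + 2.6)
Set denominator = 0: s + 2.6 = 0 → Poles: -2.6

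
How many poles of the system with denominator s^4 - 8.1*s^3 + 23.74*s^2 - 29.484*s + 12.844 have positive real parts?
s^4 - 8.1*s^3 + 23.74*s^2 - 29.484*s + 12.844 = (s - 2.6)(s - 2.6)(s - 1.9)(s - 1). Poles: 1, 1.9, 2.6, 2.6. RHP poles (Re>0): 4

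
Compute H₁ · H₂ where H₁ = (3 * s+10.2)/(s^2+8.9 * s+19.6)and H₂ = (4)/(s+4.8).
Series: H = H₁ · H₂ = (n₁·n₂)/(d₁·d₂).
Num: n₁·n₂ = 12*s + 40.8. Den: d₁·d₂ = s^3 + 13.7*s^2 + 62.32*s + 94.08.
H(s) = (12*s + 40.8)/(s^3 + 13.7*s^2 + 62.32*s + 94.08)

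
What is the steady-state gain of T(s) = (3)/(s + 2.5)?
DC gain = T(0) = num(0)/den(0) = 3/2.5 = 1.2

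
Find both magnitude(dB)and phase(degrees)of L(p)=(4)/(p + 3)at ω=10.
Substitute p = j*10: L(j10) = 0.110092 - 0.366972j.
|L| = 20*log₁₀(sqrt(Re²+Im²)) = -8.33 dB.
∠L = atan2(Im, Re) = -73.30°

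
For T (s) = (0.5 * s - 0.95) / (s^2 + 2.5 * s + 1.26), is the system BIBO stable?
Denominator: s^2 + 2.5*s + 1.26 = (s + 1.8)(s + 0.7). Poles: -0.7, -1.8. All Re(p)<0: Yes (stable)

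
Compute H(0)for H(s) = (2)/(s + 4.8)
DC gain = H(0) = num(0)/den(0) = 2/4.8 = 0.4167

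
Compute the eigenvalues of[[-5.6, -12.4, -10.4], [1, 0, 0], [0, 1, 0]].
Eigenvalues solve det(λI - A) = 0.
Characteristic polynomial: λ^3 + 5.6*λ^2 + 12.4*λ + 10.4 = 0.
Factor: (λ + 2)(λ^2 + 3.6*λ + 5.2) = 0.
Roots: -1.8 + 1.4j, -1.8 - 1.4j, -2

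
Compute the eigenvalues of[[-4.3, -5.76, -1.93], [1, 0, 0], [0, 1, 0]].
Eigenvalues solve det(λI - A) = 0.
Characteristic polynomial: λ^3 + 4.3*λ^2 + 5.76*λ + 1.93 = 0.
Factor: (λ + 0.5)(λ^2 + 3.8*λ + 3.86) = 0.
Roots: -0.5, -1.9 + 0.5j, -1.9 - 0.5j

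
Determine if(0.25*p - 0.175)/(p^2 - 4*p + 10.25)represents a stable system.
Denominator: p^2 - 4*p + 10.25. Poles: 2 + 2.5j, 2 - 2.5j. All Re(p)<0: No (unstable)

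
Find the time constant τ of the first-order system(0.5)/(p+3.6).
First-order system: τ = -1/pole. Pole = -3.6. τ = -1/(-3.6) = 0.2778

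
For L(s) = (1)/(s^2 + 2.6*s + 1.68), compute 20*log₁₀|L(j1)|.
Substitute s = j*1: L(j1) = 0.0941515 - 0.359991j.
|L(j1)| = sqrt(Re² + Im²) = 0.3721.
20*log₁₀(0.3721) = -8.59 dB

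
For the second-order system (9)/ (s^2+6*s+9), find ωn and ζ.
Standard form: ωn²/(s²+2ζωn·s+ωn²).
const=9=ωn² → ωn=3, s coeff=6=2ζωn → ζ=1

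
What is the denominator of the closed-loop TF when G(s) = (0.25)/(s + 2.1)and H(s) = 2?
Characteristic poly = G_den * H_den + G_num * H_num = (s + 2.1) + (0.5) = s + 2.6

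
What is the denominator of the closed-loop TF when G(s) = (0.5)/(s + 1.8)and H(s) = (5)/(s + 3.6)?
Characteristic poly = G_den * H_den + G_num * H_num = (s^2 + 5.4*s + 6.48) + (2.5) = s^2 + 5.4*s + 8.98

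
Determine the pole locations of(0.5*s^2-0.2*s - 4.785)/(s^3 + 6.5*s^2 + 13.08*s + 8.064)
Set denominator = 0: s^3 + 6.5*s^2 + 13.08*s + 8.064 = (s + 3.2)(s + 2.1)(s + 1.2) = 0 → Poles: -1.2, -2.1, -3.2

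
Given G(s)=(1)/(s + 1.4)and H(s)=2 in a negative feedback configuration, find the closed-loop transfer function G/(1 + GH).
Closed-loop T = G/(1+GH).
Numerator: G_num * H_den = 1.
Denominator: G_den * H_den + G_num * H_num = (s + 1.4) + (2) = s + 3.4.
T(s) = (1)/(s + 3.4)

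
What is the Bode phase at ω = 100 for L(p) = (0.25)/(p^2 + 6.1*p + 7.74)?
Substitute p = j*100: L(j100) = -2.49265e-05 - 1.52169e-06j.
∠L(j100) = atan2(Im, Re) = atan2(-1.52169e-06, -2.49265e-05) = -176.51°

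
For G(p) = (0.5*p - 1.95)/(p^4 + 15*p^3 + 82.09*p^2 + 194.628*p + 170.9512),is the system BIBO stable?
Denominator: p^4 + 15*p^3 + 82.09*p^2 + 194.628*p + 170.9512 = (p + 4.9)(p + 4.9)(p^2 + 5.2*p + 7.12). Poles: -2.6 + 0.6j, -2.6 - 0.6j, -4.9, -4.9. All Re(p)<0: Yes (stable)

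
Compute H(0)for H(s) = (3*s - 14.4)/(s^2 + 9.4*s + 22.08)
DC gain = H(0) = num(0)/den(0) = -14.4/22.08 = -0.6522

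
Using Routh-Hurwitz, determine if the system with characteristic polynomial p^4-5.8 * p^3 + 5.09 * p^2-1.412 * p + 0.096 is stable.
Routh array:
p^4: [1, 5.09, 0.096]; p^3: [-5.8, -1.412]; p^2: [4.84655, 0.096]; p^1: [-1.29711]; p^0: [0.096]
First column: [1, -5.8, 4.84655, -1.29711, 0.096]. Sign changes = 4.
No, unstable (4 RHP root(s))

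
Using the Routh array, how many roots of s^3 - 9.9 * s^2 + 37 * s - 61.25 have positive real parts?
Routh array:
s^3: [1, 37]; s^2: [-9.9, -61.25]; s^1: [30.8131]; s^0: [-61.25]
First column: [1, -9.9, 30.8131, -61.25]. Sign changes = RHP roots = 3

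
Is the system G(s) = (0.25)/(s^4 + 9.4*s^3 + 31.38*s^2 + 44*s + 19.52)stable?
Denominator: s^4 + 9.4*s^3 + 31.38*s^2 + 44*s + 19.52 = (s + 4)(s + 0.8)(s^2 + 4.6*s + 6.1). Poles: -0.8, -2.3 + 0.9j, -2.3 - 0.9j, -4. All Re(p)<0: Yes (stable)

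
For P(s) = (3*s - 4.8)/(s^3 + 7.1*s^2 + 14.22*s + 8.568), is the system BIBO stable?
Denominator: s^3 + 7.1*s^2 + 14.22*s + 8.568 = (s + 1.7)(s + 1.2)(s + 4.2). Poles: -1.2, -1.7, -4.2. All Re(p)<0: Yes (stable)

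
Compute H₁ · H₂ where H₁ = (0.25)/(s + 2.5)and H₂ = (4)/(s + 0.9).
Series: H = H₁ · H₂ = (n₁·n₂)/(d₁·d₂).
Num: n₁·n₂ = 1. Den: d₁·d₂ = s^2 + 3.4*s + 2.25.
H(s) = (1)/(s^2 + 3.4*s + 2.25)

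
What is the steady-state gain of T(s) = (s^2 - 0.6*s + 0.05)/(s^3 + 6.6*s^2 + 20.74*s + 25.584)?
DC gain = T(0) = num(0)/den(0) = 0.05/25.584 = 0.001954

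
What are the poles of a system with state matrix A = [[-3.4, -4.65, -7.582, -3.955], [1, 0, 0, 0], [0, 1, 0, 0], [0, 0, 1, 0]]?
Eigenvalues solve det(λI - A) = 0.
Characteristic polynomial: λ^4 + 3.4*λ^3 + 4.65*λ^2 + 7.582*λ + 3.955 = 0.
Factor: (λ + 0.7)(λ + 2.5)(λ^2 + 0.2*λ + 2.26) = 0.
Roots: -0.1 + 1.5j, -0.1 - 1.5j, -0.7, -2.5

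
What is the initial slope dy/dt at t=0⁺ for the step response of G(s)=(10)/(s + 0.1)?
IVT: y'(0⁺) = lim_{s→∞} s²·Y(s) = lim_{s→∞} s·G(s).
deg(num) = 0, deg(den) = 1, relative degree = 1, so s·G(s) → (leading num)/(leading den) = 10/1 = 10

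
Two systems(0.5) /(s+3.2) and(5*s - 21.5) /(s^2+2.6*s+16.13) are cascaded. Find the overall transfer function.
Series: H = H₁ · H₂ = (n₁·n₂)/(d₁·d₂).
Num: n₁·n₂ = 2.5*s - 10.75. Den: d₁·d₂ = s^3 + 5.8*s^2 + 24.45*s + 51.616.
H(s) = (2.5*s - 10.75)/(s^3 + 5.8*s^2 + 24.45*s + 51.616)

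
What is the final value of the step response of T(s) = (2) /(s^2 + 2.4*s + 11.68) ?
FVT: lim_{t→∞} y(t) = lim_{s→0} s*Y(s) where Y(s) = T(s)/s.
= lim_{s→0} T(s) = T(0) = num(0)/den(0) = 2/11.68 = 0.1712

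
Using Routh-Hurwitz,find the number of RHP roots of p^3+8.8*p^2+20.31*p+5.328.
Routh array:
p^3: [1, 20.31]; p^2: [8.8, 5.328]; p^1: [19.7045]; p^0: [5.328]
First column: [1, 8.8, 19.7045, 5.328]. Sign changes = RHP roots = 0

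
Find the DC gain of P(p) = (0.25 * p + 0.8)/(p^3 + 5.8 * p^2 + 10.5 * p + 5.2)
DC gain = P(0) = num(0)/den(0) = 0.8/5.2 = 0.1538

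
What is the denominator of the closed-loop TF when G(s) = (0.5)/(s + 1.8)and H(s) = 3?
Characteristic poly = G_den * H_den + G_num * H_num = (s + 1.8) + (1.5) = s + 3.3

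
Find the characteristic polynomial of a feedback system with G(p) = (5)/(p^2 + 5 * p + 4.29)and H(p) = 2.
Characteristic poly = G_den * H_den + G_num * H_num = (p^2 + 5*p + 4.29) + (10) = p^2 + 5*p + 14.29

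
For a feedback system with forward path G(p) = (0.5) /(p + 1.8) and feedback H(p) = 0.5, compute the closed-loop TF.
Closed-loop T = G/(1+GH).
Numerator: G_num * H_den = 0.5.
Denominator: G_den * H_den + G_num * H_num = (p + 1.8) + (0.25) = p + 2.05.
T(p) = (0.5)/(p + 2.05)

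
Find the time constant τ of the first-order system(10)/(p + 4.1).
First-order system: τ = -1/pole. Pole = -4.1. τ = -1/(-4.1) = 0.2439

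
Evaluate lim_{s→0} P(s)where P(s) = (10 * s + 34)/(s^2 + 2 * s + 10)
DC gain = P(0) = num(0)/den(0) = 34/10 = 3.4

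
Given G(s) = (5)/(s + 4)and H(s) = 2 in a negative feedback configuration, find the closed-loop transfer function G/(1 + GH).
Closed-loop T = G/(1+GH).
Numerator: G_num * H_den = 5.
Denominator: G_den * H_den + G_num * H_num = (s + 4) + (10) = s + 14.
T(s) = (5)/(s + 14)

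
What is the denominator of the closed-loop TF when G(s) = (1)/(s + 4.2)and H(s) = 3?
Characteristic poly = G_den * H_den + G_num * H_num = (s + 4.2) + (3) = s + 7.2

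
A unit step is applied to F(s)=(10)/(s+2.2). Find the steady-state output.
FVT: lim_{t→∞} y(t) = lim_{s→0} s*Y(s) where Y(s) = F(s)/s.
= lim_{s→0} F(s) = F(0) = num(0)/den(0) = 10/2.2 = 4.545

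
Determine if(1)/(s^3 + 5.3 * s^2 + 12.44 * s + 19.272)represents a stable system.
Denominator: s^3 + 5.3*s^2 + 12.44*s + 19.272 = (s + 3.3)(s^2 + 2*s + 5.84). Poles: -1 + 2.2j, -1 - 2.2j, -3.3. All Re(p)<0: Yes (stable)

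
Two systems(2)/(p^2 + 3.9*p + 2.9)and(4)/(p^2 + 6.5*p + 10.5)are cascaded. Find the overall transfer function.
Series: H = H₁ · H₂ = (n₁·n₂)/(d₁·d₂).
Num: n₁·n₂ = 8. Den: d₁·d₂ = p^4 + 10.4*p^3 + 38.75*p^2 + 59.8*p + 30.45.
H(p) = (8)/(p^4 + 10.4*p^3 + 38.75*p^2 + 59.8*p + 30.45)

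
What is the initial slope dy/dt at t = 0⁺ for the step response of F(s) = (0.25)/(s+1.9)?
IVT: y'(0⁺) = lim_{s→∞} s²·Y(s) = lim_{s→∞} s·F(s).
deg(num) = 0, deg(den) = 1, relative degree = 1, so s·F(s) → (leading num)/(leading den) = 0.25/1 = 0.25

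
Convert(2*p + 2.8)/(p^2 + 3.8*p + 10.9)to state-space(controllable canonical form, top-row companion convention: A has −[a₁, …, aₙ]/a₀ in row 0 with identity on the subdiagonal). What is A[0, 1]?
Reachable canonical form for den = p^2 + 3.8*p + 10.9: top row of A = -[a₁,a₂,...,aₙ]/a₀, ones on the subdiagonal, zeros elsewhere.
A = [[-3.8, -10.9], [1, 0]].
A[0,1] = -10.9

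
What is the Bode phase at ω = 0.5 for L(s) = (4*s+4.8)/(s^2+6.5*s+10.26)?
Substitute s = j*0.5: L(j0.5) = 0.492477 + 0.0399052j.
∠L(j0.5) = atan2(Im, Re) = atan2(0.0399052, 0.492477) = 4.63°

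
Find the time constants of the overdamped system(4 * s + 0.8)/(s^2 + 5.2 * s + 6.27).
Overdamped: real poles at -3.3, -1.9. τ = -1/pole → τ₁ = 0.303, τ₂ = 0.5263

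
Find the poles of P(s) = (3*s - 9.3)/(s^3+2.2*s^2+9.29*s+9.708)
Set denominator = 0: s^3 + 2.2*s^2 + 9.29*s + 9.708 = (s + 1.2)(s^2 + s + 8.09) = 0 → Poles: -0.5 + 2.8j, -0.5 - 2.8j, -1.2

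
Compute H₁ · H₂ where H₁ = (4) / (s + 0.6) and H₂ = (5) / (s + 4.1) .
Series: H = H₁ · H₂ = (n₁·n₂)/(d₁·d₂).
Num: n₁·n₂ = 20. Den: d₁·d₂ = s^2 + 4.7*s + 2.46.
H(s) = (20)/(s^2 + 4.7*s + 2.46)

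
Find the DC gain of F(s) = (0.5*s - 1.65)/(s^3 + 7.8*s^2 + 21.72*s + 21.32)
DC gain = F(0) = num(0)/den(0) = -1.65/21.32 = -0.07739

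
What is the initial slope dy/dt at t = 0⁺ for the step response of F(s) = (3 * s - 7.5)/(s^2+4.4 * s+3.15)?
IVT: y'(0⁺) = lim_{s→∞} s²·Y(s) = lim_{s→∞} s·F(s).
deg(num) = 1, deg(den) = 2, relative degree = 1, so s·F(s) → (leading num)/(leading den) = 3/1 = 3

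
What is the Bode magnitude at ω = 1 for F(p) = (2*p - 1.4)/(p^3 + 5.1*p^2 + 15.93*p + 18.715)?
Substitute p = j*1: F(j1) = 0.0264504 + 0.117892j.
|F(j1)| = sqrt(Re² + Im²) = 0.1208.
20*log₁₀(0.1208) = -18.36 dB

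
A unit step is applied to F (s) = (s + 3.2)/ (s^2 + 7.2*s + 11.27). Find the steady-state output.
FVT: lim_{t→∞} y(t) = lim_{s→0} s*Y(s) where Y(s) = F(s)/s.
= lim_{s→0} F(s) = F(0) = num(0)/den(0) = 3.2/11.27 = 0.2839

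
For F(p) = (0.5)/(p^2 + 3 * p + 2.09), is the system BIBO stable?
Denominator: p^2 + 3*p + 2.09 = (p + 1.1)(p + 1.9). Poles: -1.1, -1.9. All Re(p)<0: Yes (stable)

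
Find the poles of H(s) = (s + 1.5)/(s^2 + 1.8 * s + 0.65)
Set denominator = 0: s^2 + 1.8*s + 0.65 = (s + 0.5)(s + 1.3) = 0 → Poles: -0.5, -1.3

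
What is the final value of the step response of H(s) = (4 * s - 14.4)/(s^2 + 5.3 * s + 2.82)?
FVT: lim_{t→∞} y(t) = lim_{s→0} s*Y(s) where Y(s) = H(s)/s.
= lim_{s→0} H(s) = H(0) = num(0)/den(0) = -14.4/2.82 = -5.106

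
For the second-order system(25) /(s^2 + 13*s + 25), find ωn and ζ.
Standard form: ωn²/(s²+2ζωn·s+ωn²).
const=25=ωn² → ωn=5, s coeff=13=2ζωn → ζ=1.3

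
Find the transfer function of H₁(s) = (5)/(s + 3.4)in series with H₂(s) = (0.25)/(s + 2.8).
Series: H = H₁ · H₂ = (n₁·n₂)/(d₁·d₂).
Num: n₁·n₂ = 1.25. Den: d₁·d₂ = s^2 + 6.2*s + 9.52.
H(s) = (1.25)/(s^2 + 6.2*s + 9.52)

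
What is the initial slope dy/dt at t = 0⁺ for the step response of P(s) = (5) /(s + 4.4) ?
IVT: y'(0⁺) = lim_{s→∞} s²·Y(s) = lim_{s→∞} s·P(s).
deg(num) = 0, deg(den) = 1, relative degree = 1, so s·P(s) → (leading num)/(leading den) = 5/1 = 5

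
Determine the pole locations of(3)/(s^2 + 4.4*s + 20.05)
Set denominator = 0: s^2 + 4.4*s + 20.05 = 0 → Poles: -2.2 + 3.9j, -2.2 - 3.9j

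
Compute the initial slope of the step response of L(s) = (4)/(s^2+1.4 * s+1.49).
IVT: y'(0⁺) = lim_{s→∞} s²·Y(s) = lim_{s→∞} s·L(s).
deg(num) = 0, deg(den) = 2, relative degree = 2 ≥ 2, so s·L(s) → 0. Initial slope = 0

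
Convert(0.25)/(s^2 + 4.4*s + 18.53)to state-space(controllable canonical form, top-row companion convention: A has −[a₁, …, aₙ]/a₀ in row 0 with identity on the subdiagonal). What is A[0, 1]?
Reachable canonical form for den = s^2 + 4.4*s + 18.53: top row of A = -[a₁,a₂,...,aₙ]/a₀, ones on the subdiagonal, zeros elsewhere.
A = [[-4.4, -18.53], [1, 0]].
A[0,1] = -18.53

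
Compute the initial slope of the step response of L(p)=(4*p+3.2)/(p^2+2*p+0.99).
IVT: y'(0⁺) = lim_{p→∞} p²·Y(p) = lim_{p→∞} p·L(p).
deg(num) = 1, deg(den) = 2, relative degree = 1, so p·L(p) → (leading num)/(leading den) = 4/1 = 4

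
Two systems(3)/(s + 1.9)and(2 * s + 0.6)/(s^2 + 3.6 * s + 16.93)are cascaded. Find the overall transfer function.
Series: H = H₁ · H₂ = (n₁·n₂)/(d₁·d₂).
Num: n₁·n₂ = 6*s + 1.8. Den: d₁·d₂ = s^3 + 5.5*s^2 + 23.77*s + 32.167.
H(s) = (6*s + 1.8)/(s^3 + 5.5*s^2 + 23.77*s + 32.167)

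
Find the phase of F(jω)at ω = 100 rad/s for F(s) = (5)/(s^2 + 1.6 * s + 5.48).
Substitute s = j*100: F(j100) = -0.000500146 - 8.00672e-06j.
∠F(j100) = atan2(Im, Re) = atan2(-8.00672e-06, -0.000500146) = -179.08°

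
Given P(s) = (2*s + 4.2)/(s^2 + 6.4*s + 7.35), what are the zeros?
Set numerator = 0: 2*s + 4.2 = 0 → Zeros: -2.1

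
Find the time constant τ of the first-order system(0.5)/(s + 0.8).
First-order system: τ = -1/pole. Pole = -0.8. τ = -1/(-0.8) = 1.25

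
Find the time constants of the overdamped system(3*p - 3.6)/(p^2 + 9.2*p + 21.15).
Overdamped: real poles at -4.5, -4.7. τ = -1/pole → τ₁ = 0.2222, τ₂ = 0.2128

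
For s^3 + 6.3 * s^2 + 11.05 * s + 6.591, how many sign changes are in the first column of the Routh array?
Routh array:
s^3: [1, 11.05]; s^2: [6.3, 6.591]; s^1: [10.0038]; s^0: [6.591]
First column: [1, 6.3, 10.0038, 6.591]. Sign changes = 0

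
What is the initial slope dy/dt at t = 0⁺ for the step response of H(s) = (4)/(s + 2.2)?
IVT: y'(0⁺) = lim_{s→∞} s²·Y(s) = lim_{s→∞} s·H(s).
deg(num) = 0, deg(den) = 1, relative degree = 1, so s·H(s) → (leading num)/(leading den) = 4/1 = 4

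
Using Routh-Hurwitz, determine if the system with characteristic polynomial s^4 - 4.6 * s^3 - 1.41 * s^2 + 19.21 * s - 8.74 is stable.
Routh array:
s^4: [1, -1.41, -8.74]; s^3: [-4.6, 19.21]; s^2: [2.76609, -8.74]; s^1: [4.67539]; s^0: [-8.74]
First column: [1, -4.6, 2.76609, 4.67539, -8.74]. Sign changes = 3.
No, unstable (3 RHP root(s))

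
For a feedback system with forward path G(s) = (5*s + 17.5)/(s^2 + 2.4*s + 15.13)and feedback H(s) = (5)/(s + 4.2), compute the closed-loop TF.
Closed-loop T = G/(1+GH).
Numerator: G_num * H_den = 5*s^2 + 38.5*s + 73.5.
Denominator: G_den * H_den + G_num * H_num = (s^3 + 6.6*s^2 + 25.21*s + 63.546) + (25*s + 87.5) = s^3 + 6.6*s^2 + 50.21*s + 151.046.
T(s) = (5*s^2 + 38.5*s + 73.5)/(s^3 + 6.6*s^2 + 50.21*s + 151.046)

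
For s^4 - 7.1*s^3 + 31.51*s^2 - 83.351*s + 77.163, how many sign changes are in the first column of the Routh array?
Routh array:
s^4: [1, 31.51, 77.163]; s^3: [-7.1, -83.351]; s^2: [19.7704, 77.163]; s^1: [-55.64]; s^0: [77.163]
First column: [1, -7.1, 19.7704, -55.64, 77.163]. Sign changes = 4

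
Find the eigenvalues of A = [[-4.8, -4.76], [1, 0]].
Eigenvalues solve det(λI - A) = 0.
Characteristic polynomial: λ^2 + 4.8*λ + 4.76 = 0.
Factor: (λ + 1.4)(λ + 3.4) = 0.
Roots: -1.4, -3.4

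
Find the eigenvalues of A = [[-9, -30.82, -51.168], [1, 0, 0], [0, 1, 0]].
Eigenvalues solve det(λI - A) = 0.
Characteristic polynomial: λ^3 + 9*λ^2 + 30.82*λ + 51.168 = 0.
Factor: (λ + 4.8)(λ^2 + 4.2*λ + 10.66) = 0.
Roots: -2.1 + 2.5j, -2.1 - 2.5j, -4.8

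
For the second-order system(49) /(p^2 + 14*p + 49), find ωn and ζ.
Standard form: ωn²/(p²+2ζωn·p+ωn²).
const=49=ωn² → ωn=7, p coeff=14=2ζωn → ζ=1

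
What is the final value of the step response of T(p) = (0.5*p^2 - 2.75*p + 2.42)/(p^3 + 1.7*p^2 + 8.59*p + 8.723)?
FVT: lim_{t→∞} y(t) = lim_{p→0} p*Y(p) where Y(p) = T(p)/p.
= lim_{p→0} T(p) = T(0) = num(0)/den(0) = 2.42/8.723 = 0.2774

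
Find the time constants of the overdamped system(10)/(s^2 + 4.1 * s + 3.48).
Overdamped: real poles at -2.9, -1.2. τ = -1/pole → τ₁ = 0.3448, τ₂ = 0.8333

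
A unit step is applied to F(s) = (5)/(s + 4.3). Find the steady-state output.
FVT: lim_{t→∞} y(t) = lim_{s→0} s*Y(s) where Y(s) = F(s)/s.
= lim_{s→0} F(s) = F(0) = num(0)/den(0) = 5/4.3 = 1.163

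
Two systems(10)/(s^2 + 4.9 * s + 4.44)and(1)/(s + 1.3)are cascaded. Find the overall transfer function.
Series: H = H₁ · H₂ = (n₁·n₂)/(d₁·d₂).
Num: n₁·n₂ = 10. Den: d₁·d₂ = s^3 + 6.2*s^2 + 10.81*s + 5.772.
H(s) = (10)/(s^3 + 6.2*s^2 + 10.81*s + 5.772)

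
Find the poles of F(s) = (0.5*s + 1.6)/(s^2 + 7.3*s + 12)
Set denominator = 0: s^2 + 7.3*s + 12 = (s + 4.8)(s + 2.5) = 0 → Poles: -2.5, -4.8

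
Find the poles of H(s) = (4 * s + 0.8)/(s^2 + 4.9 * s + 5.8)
Set denominator = 0: s^2 + 4.9*s + 5.8 = (s + 2.9)(s + 2) = 0 → Poles: -2, -2.9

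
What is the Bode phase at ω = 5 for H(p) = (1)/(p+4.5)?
Substitute p = j*5: H(j5) = 0.0994475 - 0.110497j.
∠H(j5) = atan2(Im, Re) = atan2(-0.110497, 0.0994475) = -48.01°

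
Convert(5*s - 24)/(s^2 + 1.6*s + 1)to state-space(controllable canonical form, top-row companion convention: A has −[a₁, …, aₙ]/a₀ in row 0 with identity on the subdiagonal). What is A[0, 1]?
Reachable canonical form for den = s^2 + 1.6*s + 1: top row of A = -[a₁,a₂,...,aₙ]/a₀, ones on the subdiagonal, zeros elsewhere.
A = [[-1.6, -1], [1, 0]].
A[0,1] = -1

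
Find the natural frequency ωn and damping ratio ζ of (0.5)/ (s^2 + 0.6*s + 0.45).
Underdamped: complex pole -0.3 + 0.6j. ωn = |pole| = 0.6708, ζ = -Re(pole)/ωn = 0.4472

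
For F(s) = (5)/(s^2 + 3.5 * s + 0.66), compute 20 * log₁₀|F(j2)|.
Substitute s = j*2: F(j2) = -0.277613 - 0.581824j.
|F(j2)| = sqrt(Re² + Im²) = 0.6447.
20*log₁₀(0.6447) = -3.81 dB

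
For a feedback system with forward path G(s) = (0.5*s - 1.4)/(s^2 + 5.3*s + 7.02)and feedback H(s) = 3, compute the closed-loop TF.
Closed-loop T = G/(1+GH).
Numerator: G_num * H_den = 0.5*s - 1.4.
Denominator: G_den * H_den + G_num * H_num = (s^2 + 5.3*s + 7.02) + (1.5*s - 4.2) = s^2 + 6.8*s + 2.82.
T(s) = (0.5*s - 1.4)/(s^2 + 6.8*s + 2.82)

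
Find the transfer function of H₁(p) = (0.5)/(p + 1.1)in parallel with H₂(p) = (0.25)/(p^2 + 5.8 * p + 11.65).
Parallel: H = H₁ + H₂ = (n₁·d₂ + n₂·d₁)/(d₁·d₂).
n₁·d₂ = 0.5*p^2 + 2.9*p + 5.825. n₂·d₁ = 0.25*p + 0.275. Sum = 0.5*p^2 + 3.15*p + 6.1. d₁·d₂ = p^3 + 6.9*p^2 + 18.03*p + 12.815.
H(p) = (0.5*p^2 + 3.15*p + 6.1)/(p^3 + 6.9*p^2 + 18.03*p + 12.815)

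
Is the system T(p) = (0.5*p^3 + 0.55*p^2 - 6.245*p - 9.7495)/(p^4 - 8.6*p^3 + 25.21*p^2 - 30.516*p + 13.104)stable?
Denominator: p^4 - 8.6*p^3 + 25.21*p^2 - 30.516*p + 13.104 = (p - 4)(p - 1.3)(p - 1.2)(p - 2.1). Poles: 1.2, 1.3, 2.1, 4. All Re(p)<0: No (unstable)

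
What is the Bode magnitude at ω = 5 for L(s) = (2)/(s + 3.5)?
Substitute s = j*5: L(j5) = 0.187919 - 0.268456j.
|L(j5)| = sqrt(Re² + Im²) = 0.3277.
20*log₁₀(0.3277) = -9.69 dB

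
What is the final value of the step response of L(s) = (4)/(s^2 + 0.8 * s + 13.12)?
FVT: lim_{t→∞} y(t) = lim_{s→0} s*Y(s) where Y(s) = L(s)/s.
= lim_{s→0} L(s) = L(0) = num(0)/den(0) = 4/13.12 = 0.3049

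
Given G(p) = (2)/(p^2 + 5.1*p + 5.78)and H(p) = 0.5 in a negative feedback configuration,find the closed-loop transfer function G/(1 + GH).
Closed-loop T = G/(1+GH).
Numerator: G_num * H_den = 2.
Denominator: G_den * H_den + G_num * H_num = (p^2 + 5.1*p + 5.78) + (1) = p^2 + 5.1*p + 6.78.
T(p) = (2)/(p^2 + 5.1*p + 6.78)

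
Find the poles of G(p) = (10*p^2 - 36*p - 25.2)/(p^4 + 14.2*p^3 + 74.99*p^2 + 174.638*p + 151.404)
Set denominator = 0: p^4 + 14.2*p^3 + 74.99*p^2 + 174.638*p + 151.404 = (p + 3.1)(p + 3.7)(p + 3)(p + 4.4) = 0 → Poles: -3, -3.1, -3.7, -4.4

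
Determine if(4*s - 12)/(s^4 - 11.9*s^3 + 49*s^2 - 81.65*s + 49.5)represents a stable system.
Denominator: s^4 - 11.9*s^3 + 49*s^2 - 81.65*s + 49.5 = (s - 4.4)(s - 4.5)(s^2 - 3*s + 2.5). Poles: 1.5 + 0.5j, 1.5 - 0.5j, 4.4, 4.5. All Re(p)<0: No (unstable)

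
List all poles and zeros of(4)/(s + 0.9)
Set denominator = 0: s + 0.9 = 0 → Poles: -0.9
Numerator is a nonzero constant (4) → Zeros: none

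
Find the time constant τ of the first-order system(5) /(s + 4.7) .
First-order system: τ = -1/pole. Pole = -4.7. τ = -1/(-4.7) = 0.2128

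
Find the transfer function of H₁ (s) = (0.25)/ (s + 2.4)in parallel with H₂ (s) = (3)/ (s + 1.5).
Parallel: H = H₁ + H₂ = (n₁·d₂ + n₂·d₁)/(d₁·d₂).
n₁·d₂ = 0.25*s + 0.375. n₂·d₁ = 3*s + 7.2. Sum = 3.25*s + 7.575. d₁·d₂ = s^2 + 3.9*s + 3.6.
H(s) = (3.25*s + 7.575)/(s^2 + 3.9*s + 3.6)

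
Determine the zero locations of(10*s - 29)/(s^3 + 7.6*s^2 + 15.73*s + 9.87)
Set numerator = 0: 10*s - 29 = 0 → Zeros: 2.9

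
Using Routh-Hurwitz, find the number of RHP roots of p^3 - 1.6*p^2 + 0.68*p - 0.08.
Routh array:
p^3: [1, 0.68]; p^2: [-1.6, -0.08]; p^1: [0.63]; p^0: [-0.08]
First column: [1, -1.6, 0.63, -0.08]. Sign changes = RHP roots = 3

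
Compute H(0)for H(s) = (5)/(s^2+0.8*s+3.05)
DC gain = H(0) = num(0)/den(0) = 5/3.05 = 1.639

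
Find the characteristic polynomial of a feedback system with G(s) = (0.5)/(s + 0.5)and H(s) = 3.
Characteristic poly = G_den * H_den + G_num * H_num = (s + 0.5) + (1.5) = s + 2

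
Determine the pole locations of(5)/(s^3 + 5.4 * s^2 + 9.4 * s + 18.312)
Set denominator = 0: s^3 + 5.4*s^2 + 9.4*s + 18.312 = (s + 4.2)(s^2 + 1.2*s + 4.36) = 0 → Poles: -0.6 + 2j, -0.6 - 2j, -4.2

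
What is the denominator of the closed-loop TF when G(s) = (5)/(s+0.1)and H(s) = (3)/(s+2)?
Characteristic poly = G_den * H_den + G_num * H_num = (s^2 + 2.1*s + 0.2) + (15) = s^2 + 2.1*s + 15.2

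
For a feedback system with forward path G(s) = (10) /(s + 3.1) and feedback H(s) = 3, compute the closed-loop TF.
Closed-loop T = G/(1+GH).
Numerator: G_num * H_den = 10.
Denominator: G_den * H_den + G_num * H_num = (s + 3.1) + (30) = s + 33.1.
T(s) = (10)/(s + 33.1)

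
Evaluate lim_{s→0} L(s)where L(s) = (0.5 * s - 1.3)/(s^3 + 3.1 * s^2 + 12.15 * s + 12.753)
DC gain = L(0) = num(0)/den(0) = -1.3/12.753 = -0.1019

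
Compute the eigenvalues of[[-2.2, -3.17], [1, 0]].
Eigenvalues solve det(λI - A) = 0.
Characteristic polynomial: λ^2 + 2.2*λ + 3.17 = 0.
Roots: -1.1 + 1.4j, -1.1 - 1.4j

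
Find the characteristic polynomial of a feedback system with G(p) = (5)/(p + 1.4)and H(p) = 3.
Characteristic poly = G_den * H_den + G_num * H_num = (p + 1.4) + (15) = p + 16.4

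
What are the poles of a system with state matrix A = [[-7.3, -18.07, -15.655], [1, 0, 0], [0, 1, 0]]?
Eigenvalues solve det(λI - A) = 0.
Characteristic polynomial: λ^3 + 7.3*λ^2 + 18.07*λ + 15.655 = 0.
Factor: (λ + 3.1)(λ^2 + 4.2*λ + 5.05) = 0.
Roots: -2.1 + 0.8j, -2.1 - 0.8j, -3.1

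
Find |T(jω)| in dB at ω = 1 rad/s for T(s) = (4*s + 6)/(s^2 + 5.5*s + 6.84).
Substitute s = j*1: T(j1) = 0.886325 - 0.149793j.
|T(j1)| = sqrt(Re² + Im²) = 0.8989.
20*log₁₀(0.8989) = -0.93 dB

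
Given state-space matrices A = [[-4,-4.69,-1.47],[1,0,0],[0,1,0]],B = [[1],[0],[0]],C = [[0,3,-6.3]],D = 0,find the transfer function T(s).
T(s) = C(sI - A)⁻¹B + D.
Characteristic polynomial det(sI - A) = s^3 + 4*s^2 + 4.69*s + 1.47.
Numerator from C·adj(sI-A)·B + D·det(sI-A) = 3*s - 6.3.
T(s) = (3*s - 6.3)/(s^3 + 4*s^2 + 4.69*s + 1.47)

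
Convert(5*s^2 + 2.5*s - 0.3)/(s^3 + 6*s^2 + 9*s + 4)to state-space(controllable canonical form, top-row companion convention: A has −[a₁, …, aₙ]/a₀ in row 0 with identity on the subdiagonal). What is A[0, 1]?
Reachable canonical form for den = s^3 + 6*s^2 + 9*s + 4: top row of A = -[a₁,a₂,...,aₙ]/a₀, ones on the subdiagonal, zeros elsewhere.
A = [[-6, -9, -4], [1, 0, 0], [0, 1, 0]].
A[0,1] = -9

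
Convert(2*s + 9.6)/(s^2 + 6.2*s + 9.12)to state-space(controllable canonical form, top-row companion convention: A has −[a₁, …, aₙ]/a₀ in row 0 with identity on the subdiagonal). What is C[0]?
Reachable canonical form: C = numerator coefficients (right-aligned, zero-padded to length n).
num = 2*s + 9.6, C = [[2, 9.6]].
C[0] = 2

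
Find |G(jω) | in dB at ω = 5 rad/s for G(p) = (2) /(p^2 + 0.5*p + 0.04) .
Substitute p = j*5: G(j5) = -0.0793323 - 0.00794595j.
|G(j5)| = sqrt(Re² + Im²) = 0.07973.
20*log₁₀(0.07973) = -21.97 dB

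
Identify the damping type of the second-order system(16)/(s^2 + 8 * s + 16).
Standard form: ωn²/(s²+2ζωn·s+ωn²) gives ωn=4, ζ=1.
Critically damped (ζ = 1)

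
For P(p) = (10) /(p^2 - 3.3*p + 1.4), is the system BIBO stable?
Denominator: p^2 - 3.3*p + 1.4 = (p - 2.8)(p - 0.5). Poles: 0.5, 2.8. All Re(p)<0: No (unstable)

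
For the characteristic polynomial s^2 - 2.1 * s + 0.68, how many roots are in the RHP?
s^2 - 2.1*s + 0.68 = (s - 0.4)(s - 1.7). Poles: 0.4, 1.7. RHP poles (Re>0): 2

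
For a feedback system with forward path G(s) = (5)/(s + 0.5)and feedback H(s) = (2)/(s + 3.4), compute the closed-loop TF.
Closed-loop T = G/(1+GH).
Numerator: G_num * H_den = 5*s + 17.
Denominator: G_den * H_den + G_num * H_num = (s^2 + 3.9*s + 1.7) + (10) = s^2 + 3.9*s + 11.7.
T(s) = (5*s + 17)/(s^2 + 3.9*s + 11.7)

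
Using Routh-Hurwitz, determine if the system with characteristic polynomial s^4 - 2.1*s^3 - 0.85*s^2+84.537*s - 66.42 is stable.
Routh array:
s^4: [1, -0.85, -66.42]; s^3: [-2.1, 84.537]; s^2: [39.4057, -66.42]; s^1: [80.9974]; s^0: [-66.42]
First column: [1, -2.1, 39.4057, 80.9974, -66.42]. Sign changes = 3.
No, unstable (3 RHP root(s))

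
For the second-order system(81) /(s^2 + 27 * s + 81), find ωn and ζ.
Standard form: ωn²/(s²+2ζωn·s+ωn²).
const=81=ωn² → ωn=9, s coeff=27=2ζωn → ζ=1.5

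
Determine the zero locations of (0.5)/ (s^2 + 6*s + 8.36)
Numerator is a nonzero constant (0.5) → Zeros: none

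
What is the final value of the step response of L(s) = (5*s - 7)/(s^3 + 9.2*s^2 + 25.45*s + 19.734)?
FVT: lim_{t→∞} y(t) = lim_{s→0} s*Y(s) where Y(s) = L(s)/s.
= lim_{s→0} L(s) = L(0) = num(0)/den(0) = -7/19.734 = -0.3547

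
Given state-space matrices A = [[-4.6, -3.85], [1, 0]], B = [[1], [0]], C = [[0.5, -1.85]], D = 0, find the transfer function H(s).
H(s) = C(sI - A)⁻¹B + D.
Characteristic polynomial det(sI - A) = s^2 + 4.6*s + 3.85.
Numerator from C·adj(sI-A)·B + D·det(sI-A) = 0.5*s - 1.85.
H(s) = (0.5*s - 1.85)/(s^2 + 4.6*s + 3.85)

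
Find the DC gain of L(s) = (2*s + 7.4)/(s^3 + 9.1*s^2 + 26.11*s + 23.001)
DC gain = L(0) = num(0)/den(0) = 7.4/23.001 = 0.3217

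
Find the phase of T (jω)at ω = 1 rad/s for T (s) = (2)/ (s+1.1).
Substitute s = j*1: T(j1) = 0.995475 - 0.904977j.
∠T(j1) = atan2(Im, Re) = atan2(-0.904977, 0.995475) = -42.27°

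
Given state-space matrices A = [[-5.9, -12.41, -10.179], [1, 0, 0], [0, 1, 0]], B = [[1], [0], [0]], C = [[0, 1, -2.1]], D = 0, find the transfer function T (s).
T(s) = C(sI - A)⁻¹B + D.
Characteristic polynomial det(sI - A) = s^3 + 5.9*s^2 + 12.41*s + 10.179.
Numerator from C·adj(sI-A)·B + D·det(sI-A) = s - 2.1.
T(s) = (s - 2.1)/(s^3 + 5.9*s^2 + 12.41*s + 10.179)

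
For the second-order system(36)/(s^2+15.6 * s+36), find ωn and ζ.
Standard form: ωn²/(s²+2ζωn·s+ωn²).
const=36=ωn² → ωn=6, s coeff=15.6=2ζωn → ζ=1.3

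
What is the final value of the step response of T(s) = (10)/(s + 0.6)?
FVT: lim_{t→∞} y(t) = lim_{s→0} s*Y(s) where Y(s) = T(s)/s.
= lim_{s→0} T(s) = T(0) = num(0)/den(0) = 10/0.6 = 16.67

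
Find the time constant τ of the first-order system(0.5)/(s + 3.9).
First-order system: τ = -1/pole. Pole = -3.9. τ = -1/(-3.9) = 0.2564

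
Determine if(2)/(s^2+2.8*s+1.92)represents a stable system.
Denominator: s^2 + 2.8*s + 1.92 = (s + 1.2)(s + 1.6). Poles: -1.2, -1.6. All Re(p)<0: Yes (stable)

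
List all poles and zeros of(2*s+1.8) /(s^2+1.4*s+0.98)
Set denominator = 0: s^2 + 1.4*s + 0.98 = 0 → Poles: -0.7 + 0.7j, -0.7 - 0.7j
Set numerator = 0: 2*s + 1.8 = 0 → Zeros: -0.9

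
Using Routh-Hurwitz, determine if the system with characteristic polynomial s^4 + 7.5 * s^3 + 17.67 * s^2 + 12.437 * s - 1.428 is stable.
Routh array:
s^4: [1, 17.67, -1.428]; s^3: [7.5, 12.437]; s^2: [16.0117, -1.428]; s^1: [13.1059]; s^0: [-1.428]
First column: [1, 7.5, 16.0117, 13.1059, -1.428]. Sign changes = 1.
No, unstable (1 RHP root(s))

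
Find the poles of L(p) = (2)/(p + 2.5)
Set denominator = 0: p + 2.5 = 0 → Poles: -2.5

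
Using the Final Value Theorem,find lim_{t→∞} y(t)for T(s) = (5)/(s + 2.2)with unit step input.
FVT: lim_{t→∞} y(t) = lim_{s→0} s*Y(s) where Y(s) = T(s)/s.
= lim_{s→0} T(s) = T(0) = num(0)/den(0) = 5/2.2 = 2.273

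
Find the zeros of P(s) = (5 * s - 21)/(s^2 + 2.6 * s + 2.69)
Set numerator = 0: 5*s - 21 = 0 → Zeros: 4.2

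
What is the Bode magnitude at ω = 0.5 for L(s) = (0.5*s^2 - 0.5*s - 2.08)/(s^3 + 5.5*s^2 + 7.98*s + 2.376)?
Substitute s = j*0.5: L(j0.5) = -0.199085 + 0.518943j.
|L(j0.5)| = sqrt(Re² + Im²) = 0.5558.
20*log₁₀(0.5558) = -5.10 dB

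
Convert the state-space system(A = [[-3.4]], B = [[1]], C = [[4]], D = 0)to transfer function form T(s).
T(s) = C(sI - A)⁻¹B + D.
Characteristic polynomial det(sI - A) = s + 3.4.
Numerator from C·adj(sI-A)·B + D·det(sI-A) = 4.
T(s) = (4)/(s + 3.4)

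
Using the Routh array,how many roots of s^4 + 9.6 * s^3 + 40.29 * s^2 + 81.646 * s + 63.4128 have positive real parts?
Routh array:
s^4: [1, 40.29, 63.4128]; s^3: [9.6, 81.646]; s^2: [31.7852, 63.4128]; s^1: [62.4936]; s^0: [63.4128]
First column: [1, 9.6, 31.7852, 62.4936, 63.4128]. Sign changes = RHP roots = 0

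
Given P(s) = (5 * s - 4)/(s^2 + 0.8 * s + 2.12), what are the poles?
Set denominator = 0: s^2 + 0.8*s + 2.12 = 0 → Poles: -0.4 + 1.4j, -0.4 - 1.4j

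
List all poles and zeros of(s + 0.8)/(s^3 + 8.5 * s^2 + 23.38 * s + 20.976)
Set denominator = 0: s^3 + 8.5*s^2 + 23.38*s + 20.976 = (s + 2.4)(s + 3.8)(s + 2.3) = 0 → Poles: -2.3, -2.4, -3.8
Set numerator = 0: s + 0.8 = 0 → Zeros: -0.8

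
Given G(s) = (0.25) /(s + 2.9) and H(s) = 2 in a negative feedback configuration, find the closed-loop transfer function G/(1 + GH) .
Closed-loop T = G/(1+GH).
Numerator: G_num * H_den = 0.25.
Denominator: G_den * H_den + G_num * H_num = (s + 2.9) + (0.5) = s + 3.4.
T(s) = (0.25)/(s + 3.4)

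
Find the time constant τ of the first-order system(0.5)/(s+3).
First-order system: τ = -1/pole. Pole = -3. τ = -1/(-3) = 0.3333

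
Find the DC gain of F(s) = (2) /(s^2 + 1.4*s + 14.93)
DC gain = F(0) = num(0)/den(0) = 2/14.93 = 0.134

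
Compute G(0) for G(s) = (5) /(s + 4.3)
DC gain = G(0) = num(0)/den(0) = 5/4.3 = 1.163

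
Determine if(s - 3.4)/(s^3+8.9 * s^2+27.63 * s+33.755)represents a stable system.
Denominator: s^3 + 8.9*s^2 + 27.63*s + 33.755 = (s + 4.3)(s^2 + 4.6*s + 7.85). Poles: -2.3 + 1.6j, -2.3 - 1.6j, -4.3. All Re(p)<0: Yes (stable)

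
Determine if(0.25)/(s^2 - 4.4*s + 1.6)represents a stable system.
Denominator: s^2 - 4.4*s + 1.6 = (s - 0.4)(s - 4). Poles: 0.4, 4. All Re(p)<0: No (unstable)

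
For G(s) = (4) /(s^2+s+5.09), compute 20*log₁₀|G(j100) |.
Substitute s = j*100: G(j100) = -0.000400164 - 4.00367e-06j.
|G(j100)| = sqrt(Re² + Im²) = 0.0004002.
20*log₁₀(0.0004002) = -67.95 dB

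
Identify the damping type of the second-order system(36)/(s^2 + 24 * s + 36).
Standard form: ωn²/(s²+2ζωn·s+ωn²) gives ωn=6, ζ=2.
Overdamped (ζ = 2 > 1)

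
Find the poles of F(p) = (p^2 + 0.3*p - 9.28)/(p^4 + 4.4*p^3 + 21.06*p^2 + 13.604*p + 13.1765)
Set denominator = 0: p^4 + 4.4*p^3 + 21.06*p^2 + 13.604*p + 13.1765 = (p^2 + 0.6*p + 0.73)(p^2 + 3.8*p + 18.05) = 0 → Poles: -0.3 + 0.8j, -0.3 - 0.8j, -1.9 + 3.8j, -1.9 - 3.8j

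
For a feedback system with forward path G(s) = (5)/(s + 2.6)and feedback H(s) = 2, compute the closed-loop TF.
Closed-loop T = G/(1+GH).
Numerator: G_num * H_den = 5.
Denominator: G_den * H_den + G_num * H_num = (s + 2.6) + (10) = s + 12.6.
T(s) = (5)/(s + 12.6)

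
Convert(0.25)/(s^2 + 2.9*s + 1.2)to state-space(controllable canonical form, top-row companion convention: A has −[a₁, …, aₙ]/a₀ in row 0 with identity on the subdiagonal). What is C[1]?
Reachable canonical form: C = numerator coefficients (right-aligned, zero-padded to length n).
num = 0.25, C = [[0, 0.25]].
C[1] = 0.25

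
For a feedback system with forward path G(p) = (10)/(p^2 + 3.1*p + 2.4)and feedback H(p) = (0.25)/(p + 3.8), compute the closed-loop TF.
Closed-loop T = G/(1+GH).
Numerator: G_num * H_den = 10*p + 38.
Denominator: G_den * H_den + G_num * H_num = (p^3 + 6.9*p^2 + 14.18*p + 9.12) + (2.5) = p^3 + 6.9*p^2 + 14.18*p + 11.62.
T(p) = (10*p + 38)/(p^3 + 6.9*p^2 + 14.18*p + 11.62)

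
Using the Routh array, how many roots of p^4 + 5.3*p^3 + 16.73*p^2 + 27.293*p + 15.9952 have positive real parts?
Routh array:
p^4: [1, 16.73, 15.9952]; p^3: [5.3, 27.293]; p^2: [11.5804, 15.9952]; p^1: [19.9725]; p^0: [15.9952]
First column: [1, 5.3, 11.5804, 19.9725, 15.9952]. Sign changes = RHP roots = 0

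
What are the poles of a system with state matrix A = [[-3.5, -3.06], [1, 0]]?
Eigenvalues solve det(λI - A) = 0.
Characteristic polynomial: λ^2 + 3.5*λ + 3.06 = 0.
Factor: (λ + 1.8)(λ + 1.7) = 0.
Roots: -1.7, -1.8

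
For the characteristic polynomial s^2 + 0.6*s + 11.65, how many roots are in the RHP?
Poles: -0.3 + 3.4j, -0.3 - 3.4j. RHP poles (Re>0): 0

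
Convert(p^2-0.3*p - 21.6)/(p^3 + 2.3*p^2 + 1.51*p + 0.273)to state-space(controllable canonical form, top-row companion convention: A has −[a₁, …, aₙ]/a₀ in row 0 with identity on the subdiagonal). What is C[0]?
Reachable canonical form: C = numerator coefficients (right-aligned, zero-padded to length n).
num = p^2 - 0.3*p - 21.6, C = [[1, -0.3, -21.6]].
C[0] = 1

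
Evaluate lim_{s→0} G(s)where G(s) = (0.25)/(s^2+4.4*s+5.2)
DC gain = G(0) = num(0)/den(0) = 0.25/5.2 = 0.04808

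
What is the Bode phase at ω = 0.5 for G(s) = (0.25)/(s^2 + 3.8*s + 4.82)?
Substitute s = j*0.5: G(j0.5) = 0.0466424 - 0.0193918j.
∠G(j0.5) = atan2(Im, Re) = atan2(-0.0193918, 0.0466424) = -22.58°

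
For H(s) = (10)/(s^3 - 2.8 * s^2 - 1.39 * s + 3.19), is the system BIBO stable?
Denominator: s^3 - 2.8*s^2 - 1.39*s + 3.19 = (s - 1)(s - 2.9)(s + 1.1). Poles: -1.1, 1, 2.9. All Re(p)<0: No (unstable)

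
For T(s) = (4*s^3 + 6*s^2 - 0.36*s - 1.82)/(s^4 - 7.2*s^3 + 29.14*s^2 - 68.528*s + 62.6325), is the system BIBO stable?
Denominator: s^4 - 7.2*s^3 + 29.14*s^2 - 68.528*s + 62.6325 = (s - 2.5)(s - 2.1)(s^2 - 2.6*s + 11.93). Poles: 1.3 + 3.2j, 1.3 - 3.2j, 2.1, 2.5. All Re(p)<0: No (unstable)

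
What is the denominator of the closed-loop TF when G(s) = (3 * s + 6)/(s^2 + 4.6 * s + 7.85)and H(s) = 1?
Characteristic poly = G_den * H_den + G_num * H_num = (s^2 + 4.6*s + 7.85) + (3*s + 6) = s^2 + 7.6*s + 13.85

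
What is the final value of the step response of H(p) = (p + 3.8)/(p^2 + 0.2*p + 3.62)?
FVT: lim_{t→∞} y(t) = lim_{p→0} p*Y(p) where Y(p) = H(p)/p.
= lim_{p→0} H(p) = H(0) = num(0)/den(0) = 3.8/3.62 = 1.05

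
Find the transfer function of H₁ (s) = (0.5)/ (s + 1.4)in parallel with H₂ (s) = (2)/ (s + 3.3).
Parallel: H = H₁ + H₂ = (n₁·d₂ + n₂·d₁)/(d₁·d₂).
n₁·d₂ = 0.5*s + 1.65. n₂·d₁ = 2*s + 2.8. Sum = 2.5*s + 4.45. d₁·d₂ = s^2 + 4.7*s + 4.62.
H(s) = (2.5*s + 4.45)/(s^2 + 4.7*s + 4.62)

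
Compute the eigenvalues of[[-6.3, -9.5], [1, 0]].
Eigenvalues solve det(λI - A) = 0.
Characteristic polynomial: λ^2 + 6.3*λ + 9.5 = 0.
Factor: (λ + 2.5)(λ + 3.8) = 0.
Roots: -2.5, -3.8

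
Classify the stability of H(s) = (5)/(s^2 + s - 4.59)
Denominator: s^2 + s - 4.59 = (s - 1.7)(s + 2.7). Poles: -2.7, 1.7. Unstable (1 pole(s) in RHP)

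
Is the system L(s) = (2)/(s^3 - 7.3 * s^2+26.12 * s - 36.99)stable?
Denominator: s^3 - 7.3*s^2 + 26.12*s - 36.99 = (s - 2.7)(s^2 - 4.6*s + 13.7). Poles: 2.3 + 2.9j, 2.3 - 2.9j, 2.7. All Re(p)<0: No (unstable)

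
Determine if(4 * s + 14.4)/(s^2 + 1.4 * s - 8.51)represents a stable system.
Denominator: s^2 + 1.4*s - 8.51 = (s - 2.3)(s + 3.7). Poles: -3.7, 2.3. All Re(p)<0: No (unstable)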